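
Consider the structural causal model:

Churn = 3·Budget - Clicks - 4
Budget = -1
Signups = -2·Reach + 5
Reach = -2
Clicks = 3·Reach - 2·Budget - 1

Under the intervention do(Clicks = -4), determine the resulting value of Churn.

-3

do(Clicks=-4) replaces the equation Clicks = 3·Reach - 2·Budget - 1 with the constant Clicks = -4.
Churn = 3·Budget - Clicks - 4  [with Budget=-1, Clicks=-4]  = -3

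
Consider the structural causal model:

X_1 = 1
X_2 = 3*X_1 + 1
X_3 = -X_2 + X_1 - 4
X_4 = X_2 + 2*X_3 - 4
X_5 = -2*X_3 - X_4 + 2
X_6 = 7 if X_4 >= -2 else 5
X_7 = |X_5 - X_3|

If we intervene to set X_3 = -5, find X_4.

-10

The intervention breaks the incoming arrows to X_3: X_3 = -X_2 + X_1 - 4 no longer applies, and X_3 = -5.
X_2 = 3*X_1 + 1  [with X_1=1]  = 4
X_4 = X_2 + 2*X_3 - 4  [with X_2=4, X_3=-5]  = -10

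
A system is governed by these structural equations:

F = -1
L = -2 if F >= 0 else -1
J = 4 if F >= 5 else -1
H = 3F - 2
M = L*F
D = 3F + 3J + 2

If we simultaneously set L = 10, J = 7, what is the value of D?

The joint intervention fixes L = 10, J = 7, removing each variable's own equation.
D = 3F + 3J + 2  [with F=-1, J=7]  = 20

20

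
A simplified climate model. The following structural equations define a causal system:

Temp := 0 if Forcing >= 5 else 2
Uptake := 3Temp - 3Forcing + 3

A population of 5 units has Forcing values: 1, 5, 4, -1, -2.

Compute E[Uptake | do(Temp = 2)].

The intervention sets Temp=2 in all 5 units regardless of Forcing. Recomputing Uptake per unit gives 6, -6, -3, 12, 15; average 4.8.

4.8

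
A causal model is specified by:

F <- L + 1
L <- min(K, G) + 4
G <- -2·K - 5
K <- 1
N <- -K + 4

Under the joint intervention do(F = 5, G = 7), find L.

Setting F = 5, G = 7 by intervention discards those variables' equations.
L = min(K, G) + 4  [with K=1, G=7]  = 5

5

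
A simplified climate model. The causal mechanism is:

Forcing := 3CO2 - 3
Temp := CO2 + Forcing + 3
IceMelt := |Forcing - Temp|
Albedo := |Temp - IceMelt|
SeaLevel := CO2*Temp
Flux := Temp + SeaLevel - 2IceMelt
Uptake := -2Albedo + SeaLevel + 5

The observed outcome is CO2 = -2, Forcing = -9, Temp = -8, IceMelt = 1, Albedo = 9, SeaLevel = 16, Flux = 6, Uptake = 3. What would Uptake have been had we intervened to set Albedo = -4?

29

do(Albedo=-4) replaces the equation Albedo := |Temp - IceMelt| with the constant Albedo = -4.
Forcing = 3CO2 - 3  [with CO2=-2]  = -9
Temp = CO2 + Forcing + 3  [with CO2=-2, Forcing=-9]  = -8
SeaLevel = CO2*Temp  [with CO2=-2, Temp=-8]  = 16
Uptake = -2Albedo + SeaLevel + 5  [with Albedo=-4, SeaLevel=16]  = 29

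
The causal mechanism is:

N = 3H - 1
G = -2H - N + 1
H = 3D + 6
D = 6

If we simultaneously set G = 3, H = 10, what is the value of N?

Setting G = 3, H = 10 by intervention discards those variables' equations.
N = 3H - 1  [with H=10]  = 29

29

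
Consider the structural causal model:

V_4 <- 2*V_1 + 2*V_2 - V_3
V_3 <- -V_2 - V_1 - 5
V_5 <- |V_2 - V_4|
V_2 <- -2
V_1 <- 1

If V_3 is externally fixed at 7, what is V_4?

-9

The intervention breaks the incoming arrows to V_3: V_3 <- -V_2 - V_1 - 5 no longer applies, and V_3 = 7.
V_4 = 2*V_1 + 2*V_2 - V_3  [with V_1=1, V_2=-2, V_3=7]  = -9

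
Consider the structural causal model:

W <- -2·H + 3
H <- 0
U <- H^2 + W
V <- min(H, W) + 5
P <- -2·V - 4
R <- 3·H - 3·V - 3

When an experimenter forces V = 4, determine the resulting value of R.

The intervention breaks the incoming arrows to V: V <- min(H, W) + 5 no longer applies, and V = 4.
R = 3·H - 3·V - 3  [with H=0, V=4]  = -15

-15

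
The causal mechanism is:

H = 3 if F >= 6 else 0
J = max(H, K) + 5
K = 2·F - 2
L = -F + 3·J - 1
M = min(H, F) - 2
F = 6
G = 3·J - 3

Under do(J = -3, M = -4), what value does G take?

Setting J = -3, M = -4 by intervention discards those variables' equations.
G = 3·J - 3  [with J=-3]  = -12

-12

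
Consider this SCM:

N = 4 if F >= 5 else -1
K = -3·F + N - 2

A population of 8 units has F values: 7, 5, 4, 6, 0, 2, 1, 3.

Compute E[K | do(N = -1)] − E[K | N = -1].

Every unit gets N=-1 under the intervention. K values become -24, -18, -15, -21, -3, -9, -6, -12; E[K|do(N=-1)] = -13.5.
Observing N=-1 restricts to units where N's equation naturally yields -1: F ∈ {4, 0, 2, 1, 3}. In that subpopulation K = -15, -3, -9, -6, -12, mean -9.
Difference = -13.5 − (-9) = -4.5.

-4.5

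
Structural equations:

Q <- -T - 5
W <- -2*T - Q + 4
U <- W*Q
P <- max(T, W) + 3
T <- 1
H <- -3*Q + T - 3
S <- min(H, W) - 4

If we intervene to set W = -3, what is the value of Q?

Under do(W=-3), the mechanism W <- -2*T - Q + 4 is discarded; W is fixed at -3.
Since Q is not a descendant of the intervened variable, it is unaffected.
Q = -T - 5  [with T=1]  = -6

-6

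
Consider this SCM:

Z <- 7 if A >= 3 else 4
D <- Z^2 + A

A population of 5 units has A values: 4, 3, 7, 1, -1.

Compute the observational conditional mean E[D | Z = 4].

Observing Z=4 restricts to units where Z's equation naturally yields 4: A ∈ {1, -1}. In that subpopulation D = 17, 15, mean 16.

16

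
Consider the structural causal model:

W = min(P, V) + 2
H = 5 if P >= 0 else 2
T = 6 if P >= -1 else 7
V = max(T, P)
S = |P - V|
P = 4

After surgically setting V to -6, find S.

do(V=-6) replaces the equation V = max(T, P) with the constant V = -6.
S = |P - V|  [with P=4, V=-6]  = 10

10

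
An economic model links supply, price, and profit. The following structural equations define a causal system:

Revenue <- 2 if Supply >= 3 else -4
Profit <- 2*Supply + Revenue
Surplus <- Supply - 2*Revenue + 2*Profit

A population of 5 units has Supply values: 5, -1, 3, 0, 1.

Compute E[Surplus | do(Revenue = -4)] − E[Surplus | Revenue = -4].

do(Revenue=-4) breaks Revenue's dependence on Supply. With Revenue=-4 fixed, Surplus across the units is 25, -5, 15, 0, 5, mean 8.
Conditioning on Revenue=-4 selects the 3 unit(s) with Supply ∈ {-1, 0, 1}. Their Surplus values: -5, 0, 5. Mean = 0.
Difference = 8 − 0 = 8.

8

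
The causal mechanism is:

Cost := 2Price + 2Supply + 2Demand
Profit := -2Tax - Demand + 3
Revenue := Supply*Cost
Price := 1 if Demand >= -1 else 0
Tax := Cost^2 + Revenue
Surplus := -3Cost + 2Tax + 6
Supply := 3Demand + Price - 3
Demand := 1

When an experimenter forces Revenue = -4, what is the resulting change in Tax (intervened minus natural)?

-10

The intervention breaks the incoming arrows to Revenue: Revenue := Supply*Cost no longer applies, and Revenue = -4.
Price = 1 if Demand >= -1 else 0  [with Demand=1]  = 1
Supply = 3Demand + Price - 3  [with Demand=1, Price=1]  = 1
Cost = 2Price + 2Supply + 2Demand  [with Price=1, Supply=1, Demand=1]  = 6
Tax = Cost^2 + Revenue  [with Cost=6, Revenue=-4]  = 32
Without intervention: Price = 1 if Demand >= -1 else 0  [with Demand=1]  = 1; Supply = 3Demand + Price - 3  [with Demand=1, Price=1]  = 1; Cost = 2Price + 2Supply + 2Demand  [with Price=1, Supply=1, Demand=1]  = 6; Revenue = Supply*Cost  [with Supply=1, Cost=6]  = 6; Tax = Cost^2 + Revenue  [with Cost=6, Revenue=6]  = 42.
Change = 32 − 42 = -10.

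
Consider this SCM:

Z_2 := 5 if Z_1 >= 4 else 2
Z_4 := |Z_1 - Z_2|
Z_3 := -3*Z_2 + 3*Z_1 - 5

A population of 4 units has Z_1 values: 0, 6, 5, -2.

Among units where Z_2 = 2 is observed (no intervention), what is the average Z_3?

E[Z_3|Z_2=2] averages over only the 2 units with Z_2=2 (Z_1 = 0, -2): Z_3 = -11, -17, mean -14.

-14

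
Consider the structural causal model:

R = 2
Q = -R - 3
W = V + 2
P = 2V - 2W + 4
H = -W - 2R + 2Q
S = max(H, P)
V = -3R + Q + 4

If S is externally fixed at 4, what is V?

-7

Intervening sets S = 4 and removes its equation (S = max(H, P)).
V is not downstream of the intervention, so its value is determined by the original equations.
Q = -R - 3  [with R=2]  = -5
V = -3R + Q + 4  [with R=2, Q=-5]  = -7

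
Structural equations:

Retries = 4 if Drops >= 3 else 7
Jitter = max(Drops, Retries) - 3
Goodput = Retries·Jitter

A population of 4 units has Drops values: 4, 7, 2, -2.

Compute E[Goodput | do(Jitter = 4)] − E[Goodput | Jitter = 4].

-2

Every unit gets Jitter=4 under the intervention. Goodput values become 16, 16, 28, 28; E[Goodput|do(Jitter=4)] = 22.
Observing Jitter=4 restricts to units where Jitter's equation naturally yields 4: Drops ∈ {7, 2, -2}. In that subpopulation Goodput = 16, 28, 28, mean 24.
Difference = 22 − 24 = -2.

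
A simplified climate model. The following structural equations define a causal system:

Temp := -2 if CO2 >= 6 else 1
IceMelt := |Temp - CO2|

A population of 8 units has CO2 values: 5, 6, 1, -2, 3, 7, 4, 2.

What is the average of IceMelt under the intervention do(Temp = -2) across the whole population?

5.25

do(Temp=-2) breaks Temp's dependence on CO2. With Temp=-2 fixed, IceMelt across the units is 7, 8, 3, 0, 5, 9, 6, 4, mean 5.25.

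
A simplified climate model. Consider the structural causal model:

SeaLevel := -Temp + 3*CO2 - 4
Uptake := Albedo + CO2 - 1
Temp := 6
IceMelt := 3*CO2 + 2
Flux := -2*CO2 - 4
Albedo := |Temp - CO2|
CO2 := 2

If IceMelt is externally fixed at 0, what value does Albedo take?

The intervention breaks the incoming arrows to IceMelt: IceMelt := 3*CO2 + 2 no longer applies, and IceMelt = 0.
Albedo is not downstream of the intervention, so its value is determined by the original equations.
Albedo = |Temp - CO2|  [with Temp=6, CO2=2]  = 4

4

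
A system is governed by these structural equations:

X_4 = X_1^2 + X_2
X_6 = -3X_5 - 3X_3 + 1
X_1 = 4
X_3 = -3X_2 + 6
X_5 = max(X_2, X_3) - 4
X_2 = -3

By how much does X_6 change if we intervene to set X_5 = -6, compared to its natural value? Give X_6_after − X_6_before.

The intervention breaks the incoming arrows to X_5: X_5 = max(X_2, X_3) - 4 no longer applies, and X_5 = -6.
X_3 = -3X_2 + 6  [with X_2=-3]  = 15
X_6 = -3X_5 - 3X_3 + 1  [with X_5=-6, X_3=15]  = -26
Without intervention: X_3 = -3X_2 + 6  [with X_2=-3]  = 15; X_5 = max(X_2, X_3) - 4  [with X_2=-3, X_3=15]  = 11; X_6 = -3X_5 - 3X_3 + 1  [with X_5=11, X_3=15]  = -77.
Change = -26 − (-77) = 51.

51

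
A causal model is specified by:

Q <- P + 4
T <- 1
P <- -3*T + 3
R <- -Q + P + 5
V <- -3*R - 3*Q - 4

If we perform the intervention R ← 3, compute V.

Intervening sets R = 3 and removes its equation (R <- -Q + P + 5).
P = -3*T + 3  [with T=1]  = 0
Q = P + 4  [with P=0]  = 4
V = -3*R - 3*Q - 4  [with R=3, Q=4]  = -25

-25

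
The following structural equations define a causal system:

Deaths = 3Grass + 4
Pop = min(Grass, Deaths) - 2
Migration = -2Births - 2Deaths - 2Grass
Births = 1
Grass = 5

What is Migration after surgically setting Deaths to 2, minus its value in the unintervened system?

34

The intervention breaks the incoming arrows to Deaths: Deaths = 3Grass + 4 no longer applies, and Deaths = 2.
Migration = -2Births - 2Deaths - 2Grass  [with Births=1, Deaths=2, Grass=5]  = -16
Without intervention: Deaths = 3Grass + 4  [with Grass=5]  = 19; Migration = -2Births - 2Deaths - 2Grass  [with Births=1, Deaths=19, Grass=5]  = -50.
Change = -16 − (-50) = 34.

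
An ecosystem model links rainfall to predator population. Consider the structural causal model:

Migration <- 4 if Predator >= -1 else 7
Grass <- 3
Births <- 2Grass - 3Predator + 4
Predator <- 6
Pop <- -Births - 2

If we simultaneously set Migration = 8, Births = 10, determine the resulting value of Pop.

The joint intervention fixes Migration = 8, Births = 10, removing each variable's own equation.
Pop = -Births - 2  [with Births=10]  = -12

-12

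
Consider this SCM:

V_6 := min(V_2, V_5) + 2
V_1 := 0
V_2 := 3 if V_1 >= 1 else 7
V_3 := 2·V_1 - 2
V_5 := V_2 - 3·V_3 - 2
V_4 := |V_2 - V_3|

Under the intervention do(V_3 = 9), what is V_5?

-22

do(V_3=9) replaces the equation V_3 := 2·V_1 - 2 with the constant V_3 = 9.
V_2 = 3 if V_1 >= 1 else 7  [with V_1=0]  = 7
V_5 = V_2 - 3·V_3 - 2  [with V_2=7, V_3=9]  = -22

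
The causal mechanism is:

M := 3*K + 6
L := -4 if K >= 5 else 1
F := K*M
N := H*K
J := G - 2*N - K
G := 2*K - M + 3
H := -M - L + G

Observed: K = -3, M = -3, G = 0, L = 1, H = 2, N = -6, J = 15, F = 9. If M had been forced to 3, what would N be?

30

Under do(M=3), the mechanism M := 3*K + 6 is discarded; M is fixed at 3.
G = 2*K - M + 3  [with K=-3, M=3]  = -6
L = -4 if K >= 5 else 1  [with K=-3]  = 1
H = -M - L + G  [with M=3, L=1, G=-6]  = -10
N = H*K  [with H=-10, K=-3]  = 30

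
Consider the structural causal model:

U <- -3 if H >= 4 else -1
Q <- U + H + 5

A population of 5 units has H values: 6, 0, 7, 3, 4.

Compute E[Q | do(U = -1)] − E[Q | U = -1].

2.5

The intervention sets U=-1 in all 5 units regardless of H. Recomputing Q per unit gives 10, 4, 11, 7, 8; average 8.
Conditioning on U=-1 selects the 2 unit(s) with H ∈ {0, 3}. Their Q values: 4, 7. Mean = 5.5.
Difference = 8 − 5.5 = 2.5.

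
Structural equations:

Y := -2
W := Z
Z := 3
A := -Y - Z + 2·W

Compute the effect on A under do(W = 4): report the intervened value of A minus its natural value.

The intervention breaks the incoming arrows to W: W := Z no longer applies, and W = 4.
A = -Y - Z + 2·W  [with Y=-2, Z=3, W=4]  = 7
Without intervention: W = Z  [with Z=3]  = 3; A = -Y - Z + 2·W  [with Y=-2, Z=3, W=3]  = 5.
Change = 7 − 5 = 2.

2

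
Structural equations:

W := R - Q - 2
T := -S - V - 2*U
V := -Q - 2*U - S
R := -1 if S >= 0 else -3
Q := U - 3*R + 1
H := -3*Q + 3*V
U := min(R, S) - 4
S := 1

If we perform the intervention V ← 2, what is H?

9

Intervening sets V = 2 and removes its equation (V := -Q - 2*U - S).
R = -1 if S >= 0 else -3  [with S=1]  = -1
U = min(R, S) - 4  [with R=-1, S=1]  = -5
Q = U - 3*R + 1  [with U=-5, R=-1]  = -1
H = -3*Q + 3*V  [with Q=-1, V=2]  = 9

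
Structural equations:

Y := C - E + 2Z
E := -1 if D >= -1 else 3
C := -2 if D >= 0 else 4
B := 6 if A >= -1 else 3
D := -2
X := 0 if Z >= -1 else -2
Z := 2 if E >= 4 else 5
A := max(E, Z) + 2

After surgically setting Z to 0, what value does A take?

The intervention breaks the incoming arrows to Z: Z := 2 if E >= 4 else 5 no longer applies, and Z = 0.
E = -1 if D >= -1 else 3  [with D=-2]  = 3
A = max(E, Z) + 2  [with E=3, Z=0]  = 5

5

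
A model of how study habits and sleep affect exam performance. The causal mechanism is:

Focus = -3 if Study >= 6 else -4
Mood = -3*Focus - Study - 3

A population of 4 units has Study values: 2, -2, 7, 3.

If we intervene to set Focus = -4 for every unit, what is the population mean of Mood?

do(Focus=-4) breaks Focus's dependence on Study. With Focus=-4 fixed, Mood across the units is 7, 11, 2, 6, mean 6.5.

6.5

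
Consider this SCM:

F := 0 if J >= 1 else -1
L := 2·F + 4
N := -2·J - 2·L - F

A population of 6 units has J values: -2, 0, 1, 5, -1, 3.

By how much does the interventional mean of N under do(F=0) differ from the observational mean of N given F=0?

4

Every unit gets F=0 under the intervention. N values become -4, -8, -10, -18, -6, -14; E[N|do(F=0)] = -10.
Observing F=0 restricts to units where F's equation naturally yields 0: J ∈ {1, 5, 3}. In that subpopulation N = -10, -18, -14, mean -14.
Difference = -10 − (-14) = 4.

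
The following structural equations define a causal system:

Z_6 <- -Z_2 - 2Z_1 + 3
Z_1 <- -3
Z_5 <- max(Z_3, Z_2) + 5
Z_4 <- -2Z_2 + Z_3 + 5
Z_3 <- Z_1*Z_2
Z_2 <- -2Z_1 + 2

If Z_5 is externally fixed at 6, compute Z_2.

Under do(Z_5=6), the mechanism Z_5 <- max(Z_3, Z_2) + 5 is discarded; Z_5 is fixed at 6.
No directed path runs from Z_5 to Z_2, so Z_2 keeps its natural value.
Z_2 = -2Z_1 + 2  [with Z_1=-3]  = 8

8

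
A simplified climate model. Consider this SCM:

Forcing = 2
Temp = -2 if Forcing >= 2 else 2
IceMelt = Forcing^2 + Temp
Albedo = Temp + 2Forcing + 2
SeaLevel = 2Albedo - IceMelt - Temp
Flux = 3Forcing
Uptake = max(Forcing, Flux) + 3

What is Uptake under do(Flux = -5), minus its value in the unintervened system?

Intervening sets Flux = -5 and removes its equation (Flux = 3Forcing).
Uptake = max(Forcing, Flux) + 3  [with Forcing=2, Flux=-5]  = 5
Without intervention: Flux = 3Forcing  [with Forcing=2]  = 6; Uptake = max(Forcing, Flux) + 3  [with Forcing=2, Flux=6]  = 9.
Change = 5 − 9 = -4.

-4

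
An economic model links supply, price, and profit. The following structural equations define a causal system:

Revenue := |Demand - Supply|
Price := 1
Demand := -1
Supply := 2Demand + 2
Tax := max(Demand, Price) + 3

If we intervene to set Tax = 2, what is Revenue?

The intervention breaks the incoming arrows to Tax: Tax := max(Demand, Price) + 3 no longer applies, and Tax = 2.
Since Revenue is not a descendant of the intervened variable, it is unaffected.
Supply = 2Demand + 2  [with Demand=-1]  = 0
Revenue = |Demand - Supply|  [with Demand=-1, Supply=0]  = 1

1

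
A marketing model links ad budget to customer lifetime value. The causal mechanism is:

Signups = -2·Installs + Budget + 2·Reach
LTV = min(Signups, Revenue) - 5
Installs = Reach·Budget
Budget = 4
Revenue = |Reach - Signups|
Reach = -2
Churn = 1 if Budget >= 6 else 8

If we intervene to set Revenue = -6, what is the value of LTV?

Intervening sets Revenue = -6 and removes its equation (Revenue = |Reach - Signups|).
Installs = Reach·Budget  [with Reach=-2, Budget=4]  = -8
Signups = -2·Installs + Budget + 2·Reach  [with Installs=-8, Budget=4, Reach=-2]  = 16
LTV = min(Signups, Revenue) - 5  [with Signups=16, Revenue=-6]  = -11

-11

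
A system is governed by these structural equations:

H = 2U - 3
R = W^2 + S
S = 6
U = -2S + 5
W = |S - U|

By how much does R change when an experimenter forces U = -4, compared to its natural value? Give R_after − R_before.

do(U=-4) replaces the equation U = -2S + 5 with the constant U = -4.
W = |S - U|  [with S=6, U=-4]  = 10
R = W^2 + S  [with W=10, S=6]  = 106
Without intervention: U = -2S + 5  [with S=6]  = -7; W = |S - U|  [with S=6, U=-7]  = 13; R = W^2 + S  [with W=13, S=6]  = 175.
Change = 106 − 175 = -69.

-69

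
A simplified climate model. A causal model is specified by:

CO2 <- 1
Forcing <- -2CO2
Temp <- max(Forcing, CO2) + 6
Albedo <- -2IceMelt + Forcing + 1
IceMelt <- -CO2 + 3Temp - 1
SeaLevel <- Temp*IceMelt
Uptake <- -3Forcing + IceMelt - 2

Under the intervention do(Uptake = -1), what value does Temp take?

Intervening sets Uptake = -1 and removes its equation (Uptake <- -3Forcing + IceMelt - 2).
Temp is not downstream of the intervention, so its value is determined by the original equations.
Forcing = -2CO2  [with CO2=1]  = -2
Temp = max(Forcing, CO2) + 6  [with Forcing=-2, CO2=1]  = 7

7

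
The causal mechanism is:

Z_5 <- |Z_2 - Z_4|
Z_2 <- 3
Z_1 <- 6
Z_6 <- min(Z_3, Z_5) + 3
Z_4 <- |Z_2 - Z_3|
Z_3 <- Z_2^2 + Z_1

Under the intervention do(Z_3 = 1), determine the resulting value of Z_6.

4

The intervention breaks the incoming arrows to Z_3: Z_3 <- Z_2^2 + Z_1 no longer applies, and Z_3 = 1.
Z_4 = |Z_2 - Z_3|  [with Z_2=3, Z_3=1]  = 2
Z_5 = |Z_2 - Z_4|  [with Z_2=3, Z_4=2]  = 1
Z_6 = min(Z_3, Z_5) + 3  [with Z_3=1, Z_5=1]  = 4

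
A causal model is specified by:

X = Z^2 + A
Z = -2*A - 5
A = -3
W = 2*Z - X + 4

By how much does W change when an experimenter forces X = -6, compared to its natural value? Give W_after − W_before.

4

The intervention breaks the incoming arrows to X: X = Z^2 + A no longer applies, and X = -6.
Z = -2*A - 5  [with A=-3]  = 1
W = 2*Z - X + 4  [with Z=1, X=-6]  = 12
Without intervention: Z = -2*A - 5  [with A=-3]  = 1; X = Z^2 + A  [with Z=1, A=-3]  = -2; W = 2*Z - X + 4  [with Z=1, X=-2]  = 8.
Change = 12 − 8 = 4.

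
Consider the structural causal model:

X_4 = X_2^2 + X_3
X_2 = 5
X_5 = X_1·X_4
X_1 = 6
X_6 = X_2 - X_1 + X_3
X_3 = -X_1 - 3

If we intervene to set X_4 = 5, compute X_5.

30

Intervening sets X_4 = 5 and removes its equation (X_4 = X_2^2 + X_3).
X_5 = X_1·X_4  [with X_1=6, X_4=5]  = 30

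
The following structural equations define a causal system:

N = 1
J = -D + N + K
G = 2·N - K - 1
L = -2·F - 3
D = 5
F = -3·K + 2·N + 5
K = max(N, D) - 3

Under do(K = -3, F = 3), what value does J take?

-7

Setting K = -3, F = 3 by intervention discards those variables' equations.
J = -D + N + K  [with D=5, N=1, K=-3]  = -7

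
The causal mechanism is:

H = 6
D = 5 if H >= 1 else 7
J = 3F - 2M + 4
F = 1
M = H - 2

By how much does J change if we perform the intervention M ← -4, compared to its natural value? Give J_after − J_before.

The intervention breaks the incoming arrows to M: M = H - 2 no longer applies, and M = -4.
J = 3F - 2M + 4  [with F=1, M=-4]  = 15
Without intervention: M = H - 2  [with H=6]  = 4; J = 3F - 2M + 4  [with F=1, M=4]  = -1.
Change = 15 − (-1) = 16.

16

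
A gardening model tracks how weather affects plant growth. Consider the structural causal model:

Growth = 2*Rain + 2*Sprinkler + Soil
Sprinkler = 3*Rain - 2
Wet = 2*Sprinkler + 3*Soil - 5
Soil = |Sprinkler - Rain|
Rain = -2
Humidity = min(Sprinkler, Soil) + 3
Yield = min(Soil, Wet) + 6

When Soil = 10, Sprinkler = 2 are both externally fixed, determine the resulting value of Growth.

Setting Soil = 10, Sprinkler = 2 by intervention discards those variables' equations.
Growth = 2*Rain + 2*Sprinkler + Soil  [with Rain=-2, Sprinkler=2, Soil=10]  = 10

10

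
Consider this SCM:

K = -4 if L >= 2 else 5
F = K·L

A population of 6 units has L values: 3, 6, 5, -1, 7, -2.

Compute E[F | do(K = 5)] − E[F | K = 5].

Every unit gets K=5 under the intervention. F values become 15, 30, 25, -5, 35, -10; E[F|do(K=5)] = 15.
E[F|K=5] averages over only the 2 units with K=5 (L = -1, -2): F = -5, -10, mean -7.5.
Difference = 15 − (-7.5) = 22.5.

22.5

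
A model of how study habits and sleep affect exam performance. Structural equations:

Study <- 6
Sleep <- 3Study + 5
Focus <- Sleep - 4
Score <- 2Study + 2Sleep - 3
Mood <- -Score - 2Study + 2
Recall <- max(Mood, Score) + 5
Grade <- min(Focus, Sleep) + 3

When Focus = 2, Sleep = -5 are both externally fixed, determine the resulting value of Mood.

Setting Focus = 2, Sleep = -5 by intervention discards those variables' equations.
Score = 2Study + 2Sleep - 3  [with Study=6, Sleep=-5]  = -1
Mood = -Score - 2Study + 2  [with Score=-1, Study=6]  = -9

-9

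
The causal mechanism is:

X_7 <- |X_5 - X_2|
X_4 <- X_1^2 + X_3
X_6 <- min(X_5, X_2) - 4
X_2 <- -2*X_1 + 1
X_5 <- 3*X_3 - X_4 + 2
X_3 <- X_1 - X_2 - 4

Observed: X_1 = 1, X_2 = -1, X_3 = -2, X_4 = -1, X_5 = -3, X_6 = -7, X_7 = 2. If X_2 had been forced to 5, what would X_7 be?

20

Under do(X_2=5), the mechanism X_2 <- -2*X_1 + 1 is discarded; X_2 is fixed at 5.
X_3 = X_1 - X_2 - 4  [with X_1=1, X_2=5]  = -8
X_4 = X_1^2 + X_3  [with X_1=1, X_3=-8]  = -7
X_5 = 3*X_3 - X_4 + 2  [with X_3=-8, X_4=-7]  = -15
X_7 = |X_5 - X_2|  [with X_5=-15, X_2=5]  = 20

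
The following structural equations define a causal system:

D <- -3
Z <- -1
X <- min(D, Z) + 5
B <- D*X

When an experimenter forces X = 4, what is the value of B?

The intervention breaks the incoming arrows to X: X <- min(D, Z) + 5 no longer applies, and X = 4.
B = D*X  [with D=-3, X=4]  = -12

-12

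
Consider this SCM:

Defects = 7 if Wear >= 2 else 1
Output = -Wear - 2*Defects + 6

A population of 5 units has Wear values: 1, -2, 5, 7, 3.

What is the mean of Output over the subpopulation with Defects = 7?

-13

Conditioning on Defects=7 selects the 3 unit(s) with Wear ∈ {5, 7, 3}. Their Output values: -13, -15, -11. Mean = -13.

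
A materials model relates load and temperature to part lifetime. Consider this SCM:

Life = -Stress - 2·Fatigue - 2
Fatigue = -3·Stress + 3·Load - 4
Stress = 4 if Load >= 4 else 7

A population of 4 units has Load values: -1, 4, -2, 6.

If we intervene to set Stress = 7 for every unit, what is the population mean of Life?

Every unit gets Stress=7 under the intervention. Life values become 47, 17, 53, 5; E[Life|do(Stress=7)] = 30.5.

30.5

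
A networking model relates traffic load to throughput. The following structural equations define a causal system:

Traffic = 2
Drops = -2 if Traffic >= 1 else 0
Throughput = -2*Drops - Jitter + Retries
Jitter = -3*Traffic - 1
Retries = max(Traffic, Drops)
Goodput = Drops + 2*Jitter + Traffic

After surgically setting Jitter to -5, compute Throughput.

Intervening sets Jitter = -5 and removes its equation (Jitter = -3*Traffic - 1).
Drops = -2 if Traffic >= 1 else 0  [with Traffic=2]  = -2
Retries = max(Traffic, Drops)  [with Traffic=2, Drops=-2]  = 2
Throughput = -2*Drops - Jitter + Retries  [with Drops=-2, Jitter=-5, Retries=2]  = 11

11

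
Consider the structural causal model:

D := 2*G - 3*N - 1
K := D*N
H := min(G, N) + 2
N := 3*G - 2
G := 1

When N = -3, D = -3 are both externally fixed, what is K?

Under do(N = -3, D = -3), each intervened variable's structural equation is replaced by its fixed value.
K = D*N  [with D=-3, N=-3]  = 9

9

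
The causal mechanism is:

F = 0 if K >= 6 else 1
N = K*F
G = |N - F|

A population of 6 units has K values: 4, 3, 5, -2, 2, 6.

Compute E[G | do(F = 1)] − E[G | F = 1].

0.4

do(F=1) breaks F's dependence on K. With F=1 fixed, G across the units is 3, 2, 4, 3, 1, 5, mean 3.
Conditioning on F=1 selects the 5 unit(s) with K ∈ {4, 3, 5, -2, 2}. Their G values: 3, 2, 4, 3, 1. Mean = 2.6.
Difference = 3 − 2.6 = 0.4.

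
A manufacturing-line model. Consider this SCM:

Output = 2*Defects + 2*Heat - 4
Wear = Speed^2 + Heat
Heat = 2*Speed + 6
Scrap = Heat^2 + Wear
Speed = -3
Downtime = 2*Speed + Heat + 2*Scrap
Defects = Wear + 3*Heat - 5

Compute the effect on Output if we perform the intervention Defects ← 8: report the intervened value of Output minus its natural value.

8

Under do(Defects=8), the mechanism Defects = Wear + 3*Heat - 5 is discarded; Defects is fixed at 8.
Heat = 2*Speed + 6  [with Speed=-3]  = 0
Output = 2*Defects + 2*Heat - 4  [with Defects=8, Heat=0]  = 12
Without intervention: Heat = 2*Speed + 6  [with Speed=-3]  = 0; Wear = Speed^2 + Heat  [with Speed=-3, Heat=0]  = 9; Defects = Wear + 3*Heat - 5  [with Wear=9, Heat=0]  = 4; Output = 2*Defects + 2*Heat - 4  [with Defects=4, Heat=0]  = 4.
Change = 12 − 4 = 8.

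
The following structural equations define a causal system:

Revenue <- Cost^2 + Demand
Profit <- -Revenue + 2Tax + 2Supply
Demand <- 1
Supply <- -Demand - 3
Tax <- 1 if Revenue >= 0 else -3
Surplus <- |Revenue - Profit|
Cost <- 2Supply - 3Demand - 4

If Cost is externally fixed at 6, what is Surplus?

The intervention breaks the incoming arrows to Cost: Cost <- 2Supply - 3Demand - 4 no longer applies, and Cost = 6.
Supply = -Demand - 3  [with Demand=1]  = -4
Revenue = Cost^2 + Demand  [with Cost=6, Demand=1]  = 37
Tax = 1 if Revenue >= 0 else -3  [with Revenue=37]  = 1
Profit = -Revenue + 2Tax + 2Supply  [with Revenue=37, Tax=1, Supply=-4]  = -43
Surplus = |Revenue - Profit|  [with Revenue=37, Profit=-43]  = 80

80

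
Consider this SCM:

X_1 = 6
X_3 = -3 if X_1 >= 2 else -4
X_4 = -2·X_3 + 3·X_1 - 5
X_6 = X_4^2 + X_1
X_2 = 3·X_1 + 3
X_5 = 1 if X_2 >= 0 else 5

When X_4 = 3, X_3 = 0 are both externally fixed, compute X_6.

The joint intervention fixes X_4 = 3, X_3 = 0, removing each variable's own equation.
X_6 = X_4^2 + X_1  [with X_4=3, X_1=6]  = 15

15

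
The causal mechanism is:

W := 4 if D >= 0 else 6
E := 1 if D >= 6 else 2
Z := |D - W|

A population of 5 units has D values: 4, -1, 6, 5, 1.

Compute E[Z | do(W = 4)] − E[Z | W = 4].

Every unit gets W=4 under the intervention. Z values become 0, 5, 2, 1, 3; E[Z|do(W=4)] = 2.2.
E[Z|W=4] averages over only the 4 units with W=4 (D = 4, 6, 5, 1): Z = 0, 2, 1, 3, mean 1.5.
Difference = 2.2 − 1.5 = 0.7.

0.7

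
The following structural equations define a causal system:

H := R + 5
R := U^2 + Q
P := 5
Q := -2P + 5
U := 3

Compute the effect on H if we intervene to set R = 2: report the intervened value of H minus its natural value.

Intervening sets R = 2 and removes its equation (R := U^2 + Q).
H = R + 5  [with R=2]  = 7
Without intervention: Q = -2P + 5  [with P=5]  = -5; R = U^2 + Q  [with U=3, Q=-5]  = 4; H = R + 5  [with R=4]  = 9.
Change = 7 − 9 = -2.

-2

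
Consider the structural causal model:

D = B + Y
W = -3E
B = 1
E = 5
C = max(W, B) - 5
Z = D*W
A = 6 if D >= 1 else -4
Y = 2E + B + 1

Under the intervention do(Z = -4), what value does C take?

-4

do(Z=-4) replaces the equation Z = D*W with the constant Z = -4.
C is not downstream of the intervention, so its value is determined by the original equations.
W = -3E  [with E=5]  = -15
C = max(W, B) - 5  [with W=-15, B=1]  = -4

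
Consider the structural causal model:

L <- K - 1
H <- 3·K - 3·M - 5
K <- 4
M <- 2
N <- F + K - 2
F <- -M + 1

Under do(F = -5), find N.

The intervention breaks the incoming arrows to F: F <- -M + 1 no longer applies, and F = -5.
N = F + K - 2  [with F=-5, K=4]  = -3

-3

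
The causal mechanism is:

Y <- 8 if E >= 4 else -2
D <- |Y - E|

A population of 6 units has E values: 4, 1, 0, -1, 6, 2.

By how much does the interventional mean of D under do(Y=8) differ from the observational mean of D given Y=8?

3

Under do(Y=8), Y's equation is replaced by Y=8 for every unit. Per-unit D: 4, 7, 8, 9, 2, 6. Mean = 6.
Conditioning on Y=8 selects the 2 unit(s) with E ∈ {4, 6}. Their D values: 4, 2. Mean = 3.
Difference = 6 − 3 = 3.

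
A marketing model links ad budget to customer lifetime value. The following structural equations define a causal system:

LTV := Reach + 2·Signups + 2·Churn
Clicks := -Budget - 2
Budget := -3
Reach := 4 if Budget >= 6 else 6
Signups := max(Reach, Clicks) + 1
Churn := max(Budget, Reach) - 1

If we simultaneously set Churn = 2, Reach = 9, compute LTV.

The joint intervention fixes Churn = 2, Reach = 9, removing each variable's own equation.
Clicks = -Budget - 2  [with Budget=-3]  = 1
Signups = max(Reach, Clicks) + 1  [with Reach=9, Clicks=1]  = 10
LTV = Reach + 2·Signups + 2·Churn  [with Reach=9, Signups=10, Churn=2]  = 33

33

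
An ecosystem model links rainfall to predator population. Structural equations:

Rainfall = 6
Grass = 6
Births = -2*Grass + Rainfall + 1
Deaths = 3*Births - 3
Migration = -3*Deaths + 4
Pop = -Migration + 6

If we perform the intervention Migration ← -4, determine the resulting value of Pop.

The intervention breaks the incoming arrows to Migration: Migration = -3*Deaths + 4 no longer applies, and Migration = -4.
Pop = -Migration + 6  [with Migration=-4]  = 10

10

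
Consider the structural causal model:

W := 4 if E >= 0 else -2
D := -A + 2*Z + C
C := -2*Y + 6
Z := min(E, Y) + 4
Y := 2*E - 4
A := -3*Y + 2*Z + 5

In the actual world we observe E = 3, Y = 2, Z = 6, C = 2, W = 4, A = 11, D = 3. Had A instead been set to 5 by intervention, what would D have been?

Intervening sets A = 5 and removes its equation (A := -3*Y + 2*Z + 5).
Y = 2*E - 4  [with E=3]  = 2
Z = min(E, Y) + 4  [with E=3, Y=2]  = 6
C = -2*Y + 6  [with Y=2]  = 2
D = -A + 2*Z + C  [with A=5, Z=6, C=2]  = 9

9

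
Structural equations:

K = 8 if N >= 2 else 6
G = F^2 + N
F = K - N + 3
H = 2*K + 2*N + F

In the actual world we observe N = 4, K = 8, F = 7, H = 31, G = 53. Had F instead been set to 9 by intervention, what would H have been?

33

The intervention breaks the incoming arrows to F: F = K - N + 3 no longer applies, and F = 9.
K = 8 if N >= 2 else 6  [with N=4]  = 8
H = 2*K + 2*N + F  [with K=8, N=4, F=9]  = 33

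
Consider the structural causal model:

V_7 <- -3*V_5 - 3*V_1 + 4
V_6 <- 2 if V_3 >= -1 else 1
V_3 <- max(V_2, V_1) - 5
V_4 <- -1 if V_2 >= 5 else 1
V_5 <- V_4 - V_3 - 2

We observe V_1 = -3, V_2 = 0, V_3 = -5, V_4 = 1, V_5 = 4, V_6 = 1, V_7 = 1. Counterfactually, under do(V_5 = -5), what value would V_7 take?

Under do(V_5=-5), the mechanism V_5 <- V_4 - V_3 - 2 is discarded; V_5 is fixed at -5.
V_7 = -3*V_5 - 3*V_1 + 4  [with V_5=-5, V_1=-3]  = 28

28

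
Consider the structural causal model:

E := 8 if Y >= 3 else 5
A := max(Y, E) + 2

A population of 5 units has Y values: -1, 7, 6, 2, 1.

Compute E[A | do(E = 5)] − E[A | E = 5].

0.6

do(E=5) breaks E's dependence on Y. With E=5 fixed, A across the units is 7, 9, 8, 7, 7, mean 7.6.
Observing E=5 restricts to units where E's equation naturally yields 5: Y ∈ {-1, 2, 1}. In that subpopulation A = 7, 7, 7, mean 7.
Difference = 7.6 − 7 = 0.6.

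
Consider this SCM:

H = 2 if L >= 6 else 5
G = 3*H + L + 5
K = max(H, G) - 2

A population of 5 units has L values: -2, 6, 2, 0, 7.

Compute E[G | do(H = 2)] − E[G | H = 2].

-3.9

Under do(H=2), H's equation is replaced by H=2 for every unit. Per-unit G: 9, 17, 13, 11, 18. Mean = 13.6.
Observing H=2 restricts to units where H's equation naturally yields 2: L ∈ {6, 7}. In that subpopulation G = 17, 18, mean 17.5.
Difference = 13.6 − 17.5 = -3.9.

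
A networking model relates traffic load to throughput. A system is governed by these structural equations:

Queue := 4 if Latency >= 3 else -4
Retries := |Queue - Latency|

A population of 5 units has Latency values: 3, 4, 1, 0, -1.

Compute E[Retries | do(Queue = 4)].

2.6

The intervention sets Queue=4 in all 5 units regardless of Latency. Recomputing Retries per unit gives 1, 0, 3, 4, 5; average 2.6.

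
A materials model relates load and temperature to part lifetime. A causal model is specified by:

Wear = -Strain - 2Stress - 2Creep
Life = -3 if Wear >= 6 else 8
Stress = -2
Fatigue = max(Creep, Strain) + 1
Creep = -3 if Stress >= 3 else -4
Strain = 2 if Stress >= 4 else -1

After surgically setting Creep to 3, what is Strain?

Under do(Creep=3), the mechanism Creep = -3 if Stress >= 3 else -4 is discarded; Creep is fixed at 3.
Since Strain is not a descendant of the intervened variable, it is unaffected.
Strain = 2 if Stress >= 4 else -1  [with Stress=-2]  = -1

-1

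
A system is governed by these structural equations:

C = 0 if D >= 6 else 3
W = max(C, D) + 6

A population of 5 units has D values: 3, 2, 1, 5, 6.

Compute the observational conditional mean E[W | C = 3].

9.5

Conditioning on C=3 selects the 4 unit(s) with D ∈ {3, 2, 1, 5}. Their W values: 9, 9, 9, 11. Mean = 9.5.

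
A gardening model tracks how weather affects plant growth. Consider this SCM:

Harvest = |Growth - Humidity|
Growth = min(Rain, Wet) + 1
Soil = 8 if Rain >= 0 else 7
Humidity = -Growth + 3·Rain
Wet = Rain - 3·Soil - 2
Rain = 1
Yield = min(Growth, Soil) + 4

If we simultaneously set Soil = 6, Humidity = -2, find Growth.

-18

The joint intervention fixes Soil = 6, Humidity = -2, removing each variable's own equation.
Wet = Rain - 3·Soil - 2  [with Rain=1, Soil=6]  = -19
Growth = min(Rain, Wet) + 1  [with Rain=1, Wet=-19]  = -18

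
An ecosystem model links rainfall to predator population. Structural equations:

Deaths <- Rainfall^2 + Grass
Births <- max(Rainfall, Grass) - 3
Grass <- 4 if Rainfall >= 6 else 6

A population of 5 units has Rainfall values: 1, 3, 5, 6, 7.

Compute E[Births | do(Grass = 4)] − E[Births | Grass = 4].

-1.3

do(Grass=4) breaks Grass's dependence on Rainfall. With Grass=4 fixed, Births across the units is 1, 1, 2, 3, 4, mean 2.2.
Conditioning on Grass=4 selects the 2 unit(s) with Rainfall ∈ {6, 7}. Their Births values: 3, 4. Mean = 3.5.
Difference = 2.2 − 3.5 = -1.3.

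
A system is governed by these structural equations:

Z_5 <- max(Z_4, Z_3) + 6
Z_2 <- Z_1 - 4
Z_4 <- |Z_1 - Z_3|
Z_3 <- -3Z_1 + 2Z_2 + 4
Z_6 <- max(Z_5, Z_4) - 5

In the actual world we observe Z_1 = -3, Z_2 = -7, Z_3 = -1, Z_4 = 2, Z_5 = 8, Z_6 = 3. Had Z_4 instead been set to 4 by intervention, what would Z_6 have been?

Under do(Z_4=4), the mechanism Z_4 <- |Z_1 - Z_3| is discarded; Z_4 is fixed at 4.
Z_2 = Z_1 - 4  [with Z_1=-3]  = -7
Z_3 = -3Z_1 + 2Z_2 + 4  [with Z_1=-3, Z_2=-7]  = -1
Z_5 = max(Z_4, Z_3) + 6  [with Z_4=4, Z_3=-1]  = 10
Z_6 = max(Z_5, Z_4) - 5  [with Z_5=10, Z_4=4]  = 5

5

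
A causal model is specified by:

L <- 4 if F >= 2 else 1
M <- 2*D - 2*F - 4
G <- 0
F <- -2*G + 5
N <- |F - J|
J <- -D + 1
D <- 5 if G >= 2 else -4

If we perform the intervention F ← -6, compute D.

-4

The intervention breaks the incoming arrows to F: F <- -2*G + 5 no longer applies, and F = -6.
Since D is not a descendant of the intervened variable, it is unaffected.
D = 5 if G >= 2 else -4  [with G=0]  = -4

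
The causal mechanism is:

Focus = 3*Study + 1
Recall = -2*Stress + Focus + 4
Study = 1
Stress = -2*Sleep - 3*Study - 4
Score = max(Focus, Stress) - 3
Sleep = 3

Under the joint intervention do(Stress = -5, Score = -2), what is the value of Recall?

Setting Stress = -5, Score = -2 by intervention discards those variables' equations.
Focus = 3*Study + 1  [with Study=1]  = 4
Recall = -2*Stress + Focus + 4  [with Stress=-5, Focus=4]  = 18

18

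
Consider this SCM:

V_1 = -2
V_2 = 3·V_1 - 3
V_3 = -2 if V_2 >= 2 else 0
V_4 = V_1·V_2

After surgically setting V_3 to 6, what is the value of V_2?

-9

Under do(V_3=6), the mechanism V_3 = -2 if V_2 >= 2 else 0 is discarded; V_3 is fixed at 6.
Since V_2 is not a descendant of the intervened variable, it is unaffected.
V_2 = 3·V_1 - 3  [with V_1=-2]  = -9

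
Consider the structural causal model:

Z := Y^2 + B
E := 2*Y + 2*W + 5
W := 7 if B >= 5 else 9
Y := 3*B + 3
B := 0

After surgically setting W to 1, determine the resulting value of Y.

3

Under do(W=1), the mechanism W := 7 if B >= 5 else 9 is discarded; W is fixed at 1.
Since Y is not a descendant of the intervened variable, it is unaffected.
Y = 3*B + 3  [with B=0]  = 3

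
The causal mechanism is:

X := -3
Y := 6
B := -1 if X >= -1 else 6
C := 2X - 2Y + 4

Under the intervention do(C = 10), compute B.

6

Under do(C=10), the mechanism C := 2X - 2Y + 4 is discarded; C is fixed at 10.
Since B is not a descendant of the intervened variable, it is unaffected.
B = -1 if X >= -1 else 6  [with X=-3]  = 6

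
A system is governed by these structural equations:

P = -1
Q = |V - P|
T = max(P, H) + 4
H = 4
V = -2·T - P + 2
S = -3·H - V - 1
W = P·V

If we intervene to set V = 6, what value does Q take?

Under do(V=6), the mechanism V = -2·T - P + 2 is discarded; V is fixed at 6.
Q = |V - P|  [with V=6, P=-1]  = 7

7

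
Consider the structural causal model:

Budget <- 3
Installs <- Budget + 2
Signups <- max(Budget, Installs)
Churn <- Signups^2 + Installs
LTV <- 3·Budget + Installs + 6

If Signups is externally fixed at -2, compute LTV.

20

do(Signups=-2) replaces the equation Signups <- max(Budget, Installs) with the constant Signups = -2.
LTV is not downstream of the intervention, so its value is determined by the original equations.
Installs = Budget + 2  [with Budget=3]  = 5
LTV = 3·Budget + Installs + 6  [with Budget=3, Installs=5]  = 20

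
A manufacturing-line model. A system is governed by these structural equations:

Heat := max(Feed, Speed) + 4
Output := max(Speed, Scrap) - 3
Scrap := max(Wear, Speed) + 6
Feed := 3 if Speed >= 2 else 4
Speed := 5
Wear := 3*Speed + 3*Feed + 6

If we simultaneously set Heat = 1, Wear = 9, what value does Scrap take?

15

Setting Heat = 1, Wear = 9 by intervention discards those variables' equations.
Scrap = max(Wear, Speed) + 6  [with Wear=9, Speed=5]  = 15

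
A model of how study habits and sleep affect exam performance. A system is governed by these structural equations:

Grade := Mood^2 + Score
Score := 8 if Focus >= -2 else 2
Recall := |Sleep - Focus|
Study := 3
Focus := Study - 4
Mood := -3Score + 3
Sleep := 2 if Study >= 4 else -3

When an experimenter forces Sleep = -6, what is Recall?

Under do(Sleep=-6), the mechanism Sleep := 2 if Study >= 4 else -3 is discarded; Sleep is fixed at -6.
Focus = Study - 4  [with Study=3]  = -1
Recall = |Sleep - Focus|  [with Sleep=-6, Focus=-1]  = 5

5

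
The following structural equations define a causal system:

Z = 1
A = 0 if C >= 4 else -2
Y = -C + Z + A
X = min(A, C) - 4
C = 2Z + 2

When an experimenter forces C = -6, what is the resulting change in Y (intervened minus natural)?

8

Under do(C=-6), the mechanism C = 2Z + 2 is discarded; C is fixed at -6.
A = 0 if C >= 4 else -2  [with C=-6]  = -2
Y = -C + Z + A  [with C=-6, Z=1, A=-2]  = 5
Without intervention: C = 2Z + 2  [with Z=1]  = 4; A = 0 if C >= 4 else -2  [with C=4]  = 0; Y = -C + Z + A  [with C=4, Z=1, A=0]  = -3.
Change = 5 − (-3) = 8.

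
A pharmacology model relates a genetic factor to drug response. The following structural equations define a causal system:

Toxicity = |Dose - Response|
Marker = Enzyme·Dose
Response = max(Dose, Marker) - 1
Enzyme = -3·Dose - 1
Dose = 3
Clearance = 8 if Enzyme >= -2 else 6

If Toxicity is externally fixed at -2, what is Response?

The intervention breaks the incoming arrows to Toxicity: Toxicity = |Dose - Response| no longer applies, and Toxicity = -2.
Since Response is not a descendant of the intervened variable, it is unaffected.
Enzyme = -3·Dose - 1  [with Dose=3]  = -10
Marker = Enzyme·Dose  [with Enzyme=-10, Dose=3]  = -30
Response = max(Dose, Marker) - 1  [with Dose=3, Marker=-30]  = 2

2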